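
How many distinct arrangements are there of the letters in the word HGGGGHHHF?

Letter multiplicities in HGGGGHHHF: F×1, G×4, H×4.
Dividing 9! = 362880 by 4!·4! = 576 for the repeated letters gives 630.

630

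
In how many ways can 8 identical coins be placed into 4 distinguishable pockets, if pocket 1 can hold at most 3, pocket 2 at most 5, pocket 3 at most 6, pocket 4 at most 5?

106

Ignoring the caps, the number of non-negative solutions to x_1+…+x_4 = 8 is C(11,3) = 165.
Subtract solutions that violate a single cap (substitute x_i' = x_i − (cap_i+1)): x_1 ≥ 4 gives C(7,3) = 35; x_2 ≥ 6 gives C(5,3) = 10; x_3 ≥ 7 gives C(4,3) = 4; x_4 ≥ 6 gives C(5,3) = 10. Together 59.
No two caps can be exceeded simultaneously, so the pair terms are all 0.
By inclusion–exclusion the count is 165 − 59 + 0 = 106.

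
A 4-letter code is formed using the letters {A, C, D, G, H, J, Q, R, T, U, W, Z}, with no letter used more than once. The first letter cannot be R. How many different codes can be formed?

The first letter has 12−1 = 11 choices (anything except R).
The remaining 3 letters are filled from the other 11 symbols without repetition: 11 × 10 × 9 = 990.
Total: 11 × 990 = 10890.

10890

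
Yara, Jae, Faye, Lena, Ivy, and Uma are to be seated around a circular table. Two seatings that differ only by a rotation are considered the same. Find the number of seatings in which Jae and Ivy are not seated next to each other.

72

Without the restriction there are (5)! = 120 seatings.
Those with Jae next to Ivy: fuse the pair into one unit and seat 5 units around a circle — 2·(4)! = 48.
Subtracting, 120 − 48 = 72.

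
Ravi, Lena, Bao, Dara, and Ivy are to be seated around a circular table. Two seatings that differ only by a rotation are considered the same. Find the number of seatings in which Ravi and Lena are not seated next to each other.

12

All circular seatings of 5 people number (4)! = 24.
Those with Ravi next to Lena: fuse the pair into one unit and seat 4 units around a circle — 2·(3)! = 12.
Subtracting, 24 − 12 = 12.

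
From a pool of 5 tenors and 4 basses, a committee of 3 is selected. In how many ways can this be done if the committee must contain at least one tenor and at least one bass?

Unrestricted: C(9,3) = 84 ways to pick any 3 of the 9.
Selections missing a whole group: no tenors → C(4,3) = 4; no basses → C(5,3) = 10.
Both groups omitted at once is impossible, so 84 − 14 = 70.

70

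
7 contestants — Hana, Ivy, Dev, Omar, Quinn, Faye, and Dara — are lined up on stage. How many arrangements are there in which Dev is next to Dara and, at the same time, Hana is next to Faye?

Treat {Dev,Dara} as one block (2 orders) and {Hana,Faye} as another (2 orders).
That leaves 5 units to arrange: 2 × 2 × 5! = 4 × 120 = 480.

480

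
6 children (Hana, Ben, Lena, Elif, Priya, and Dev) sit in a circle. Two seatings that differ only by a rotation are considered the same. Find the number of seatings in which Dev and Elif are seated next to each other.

48

Treat {Dev, Elif} as one unit (2 internal orders) and seat the resulting 5 units around the table: (4)! circular arrangements.
So 2 × (4)! = 2 × 24 = 48.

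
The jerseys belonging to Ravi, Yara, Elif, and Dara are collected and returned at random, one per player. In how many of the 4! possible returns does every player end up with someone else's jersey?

9

Count assignments avoiding every fixed point. For any j of the 4 players fixed to their old jersey, the other 4−j can be arranged in (4−j)! ways.
By inclusion–exclusion this is Σ_{j=0}^{4} (−1)^j C(4,j)·(4−j)!.
Computing: 24 − 24 + 12 − 4 + 1 = 9.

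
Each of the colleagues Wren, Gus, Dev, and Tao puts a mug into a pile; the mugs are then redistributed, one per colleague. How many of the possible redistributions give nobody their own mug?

9

This is the derangement count D_4: permutations of 4 items with no fixed point.
By inclusion–exclusion this is Σ_{j=0}^{4} (−1)^j C(4,j)·(4−j)!.
Computing: 24 − 24 + 12 − 4 + 1 = 9.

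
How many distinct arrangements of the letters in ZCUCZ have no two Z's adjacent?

18

Total arrangements of ZCUCZ: 5!/(2!·2!) = 30.
If the two Z's are adjacent, glue them into one block, leaving 4 items to arrange: (4)!/(2!) = 12 ways.
Hence 30 − 12 = 18.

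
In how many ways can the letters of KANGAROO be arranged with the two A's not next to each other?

7560

Total arrangements of KANGAROO: 8!/(2!·2!) = 10080.
Arrangements with the A's together: treat AA as one letter, giving (7)!/(2!) = 2520.
Subtracting, 10080 − 2520 = 7560 arrangements keep the A's apart.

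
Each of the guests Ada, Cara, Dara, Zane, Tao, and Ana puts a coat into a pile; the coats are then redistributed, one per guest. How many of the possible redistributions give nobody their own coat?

Let Aᵢ be the assignments in which guest i gets their own coat. We want the size of the complement of A₁∪…∪A_6.
By inclusion–exclusion this is Σ_{j=0}^{6} (−1)^j C(6,j)·(6−j)!.
Computing: 720 − 720 + 360 − 120 + 30 − 6 + 1 = 265.

265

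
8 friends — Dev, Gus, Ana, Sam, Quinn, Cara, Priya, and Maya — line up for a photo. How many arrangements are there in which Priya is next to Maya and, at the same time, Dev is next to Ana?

Treat {Priya,Maya} as one block (2 orders) and {Dev,Ana} as another (2 orders).
That leaves 6 units to arrange: 2 × 2 × 6! = 4 × 720 = 2880.

2880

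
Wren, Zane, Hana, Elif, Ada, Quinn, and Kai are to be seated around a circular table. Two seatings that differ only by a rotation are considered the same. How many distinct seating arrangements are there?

720

Fix one person's seat to break rotational symmetry; the remaining 6 people can be arranged in (6)! = 720 ways.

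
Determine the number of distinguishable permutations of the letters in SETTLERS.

SETTLERS has 8 letters with E appearing twice, S appearing twice, and T appearing twice.
The number of distinct arrangements is 8!/(2!·2!·2!) = 40320/8 = 5040.

5040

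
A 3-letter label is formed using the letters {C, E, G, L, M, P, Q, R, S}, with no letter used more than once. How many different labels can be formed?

504

Choose and order 3 of the 9 symbols: the first letter has 9 options, the next 8, then 7.
9 × 8 × 7 = 504.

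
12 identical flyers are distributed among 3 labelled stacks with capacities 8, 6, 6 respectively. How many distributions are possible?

39

Ignoring the caps, the number of non-negative solutions to x_1+…+x_3 = 12 is C(14,2) = 91.
Subtract solutions that violate a single cap (substitute x_i' = x_i − (cap_i+1)): x_1 ≥ 9 gives C(5,2) = 10; x_2 ≥ 7 gives C(7,2) = 21; x_3 ≥ 7 gives C(7,2) = 21. Together 52.
No two caps can be exceeded simultaneously, so the pair terms are all 0.
By inclusion–exclusion the count is 91 − 52 + 0 = 39.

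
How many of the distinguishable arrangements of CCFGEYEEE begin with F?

With the first slot taken by F, it remains to arrange the other 8 letters (CCGEYEEE).
Those 8 letters have C appearing twice and E appearing 4 times, giving (8)!/(4!·2!) = 840.

840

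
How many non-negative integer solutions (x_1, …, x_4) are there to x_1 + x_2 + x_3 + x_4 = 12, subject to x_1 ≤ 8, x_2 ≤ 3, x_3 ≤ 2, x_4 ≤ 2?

18

Ignoring the caps, the number of non-negative solutions to x_1+…+x_4 = 12 is C(15,3) = 455.
Subtract solutions that violate a single cap (substitute x_i' = x_i − (cap_i+1)): x_1 ≥ 9 gives C(6,3) = 20; x_2 ≥ 4 gives C(11,3) = 165; x_3 ≥ 3 gives C(12,3) = 220; x_4 ≥ 3 gives C(12,3) = 220. Together 625.
Add back pairs where two caps are both exceeded: 0 + 1 + 1 + 56 + 56 + 84 = 198.
Subtract triples: 0 + 0 + 0 + 10 = 10.
By inclusion–exclusion the count is 455 − 625 + 198 − 10 = 18.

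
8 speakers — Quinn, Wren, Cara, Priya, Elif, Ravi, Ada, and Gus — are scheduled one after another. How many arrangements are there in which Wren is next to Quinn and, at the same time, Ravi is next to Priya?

2880

Treat {Wren,Quinn} as one block (2 orders) and {Ravi,Priya} as another (2 orders).
That leaves 6 units to arrange: 2 × 2 × 6! = 4 × 720 = 2880.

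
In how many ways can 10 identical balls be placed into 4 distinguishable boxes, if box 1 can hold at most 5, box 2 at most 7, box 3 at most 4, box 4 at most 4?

By stars and bars, unrestricted non-negative solutions to x_1+…+x_4 = 10 number C(10+3,3) = 286.
Subtract solutions that violate a single cap (substitute x_i' = x_i − (cap_i+1)): x_1 ≥ 6 gives C(7,3) = 35; x_2 ≥ 8 gives C(5,3) = 10; x_3 ≥ 5 gives C(8,3) = 56; x_4 ≥ 5 gives C(8,3) = 56. Together 157.
Add back pairs where two caps are both exceeded: 0 + 0 + 0 + 0 + 0 + 1 = 1.
By inclusion–exclusion the count is 286 − 157 + 1 = 130.

130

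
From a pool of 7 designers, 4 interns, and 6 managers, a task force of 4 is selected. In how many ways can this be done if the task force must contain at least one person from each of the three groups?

1176

Total 4-person selections from all 17: C(17,4) = 2380.
Selections missing a whole group: no designers → C(10,4) = 210; no interns → C(13,4) = 715; no managers → C(11,4) = 330.
Add back selections omitting two groups (i.e. drawn from a single group): C(7,4) + C(4,4) + C(6,4) = 51.
By inclusion–exclusion: 2380 − 1255 + 51 = 1176.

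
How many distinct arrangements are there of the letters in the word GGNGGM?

Letter multiplicities in GGNGGM: G×4, M×1, N×1.
The number of distinct arrangements is 6!/(4!) = 720/24 = 30.

30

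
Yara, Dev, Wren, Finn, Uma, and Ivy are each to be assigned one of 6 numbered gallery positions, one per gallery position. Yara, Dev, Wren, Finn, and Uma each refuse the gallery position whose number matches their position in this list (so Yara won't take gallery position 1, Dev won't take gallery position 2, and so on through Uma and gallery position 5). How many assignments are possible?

Let Aᵢ (for 1 ≤ i ≤ 5) be the placements that put person i in their forbidden gallery position. Any j of these fix j positions, leaving (6−j)! ways to fill the rest, and there are C(5,j) ways to pick which j.
By inclusion–exclusion, the number of valid placements is Σ_{j=0}^{5} (−1)^j C(5,j)·(6−j)!.
Computing: 720 − 600 + 240 − 60 + 10 − 1 = 309.

309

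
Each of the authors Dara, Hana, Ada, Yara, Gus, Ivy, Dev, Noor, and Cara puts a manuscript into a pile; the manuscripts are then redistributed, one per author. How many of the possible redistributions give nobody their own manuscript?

133496

Count assignments avoiding every fixed point. For any j of the 9 authors fixed to their own manuscript, the other 9−j can be arranged in (9−j)! ways.
By inclusion–exclusion this is Σ_{j=0}^{9} (−1)^j C(9,j)·(9−j)!.
Computing: 362880 − 362880 + 181440 − 60480 + 15120 − 3024 + 504 − 72 + 9 − 1 = 133496.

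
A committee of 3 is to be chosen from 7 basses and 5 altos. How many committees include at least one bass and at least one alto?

175

With no constraint there are C(12,3) = 220 possible selections.
Selections missing a whole group: no basses → C(5,3) = 10; no altos → C(7,3) = 35.
Both groups omitted at once is impossible, so 220 − 45 = 175.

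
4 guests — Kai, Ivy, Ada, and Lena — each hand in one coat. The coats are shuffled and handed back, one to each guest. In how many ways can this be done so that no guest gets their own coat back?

Let Aᵢ be the assignments in which guest i gets their own coat. We want the size of the complement of A₁∪…∪A_4.
By inclusion–exclusion this is Σ_{j=0}^{4} (−1)^j C(4,j)·(4−j)!.
Computing: 24 − 24 + 12 − 4 + 1 = 9.

9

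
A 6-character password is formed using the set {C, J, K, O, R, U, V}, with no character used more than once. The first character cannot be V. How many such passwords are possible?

4320

The first character has 7−1 = 6 choices (anything except V).
The remaining 5 characters are filled from the other 6 symbols without repetition: 6 × 5 × 4 × 3 × 2 = 720.
Total: 6 × 720 = 4320.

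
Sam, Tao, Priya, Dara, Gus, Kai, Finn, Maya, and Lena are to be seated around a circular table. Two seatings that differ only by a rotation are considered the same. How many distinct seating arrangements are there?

40320

Around a circle, 9 distinct people have 9!/9 = (8)! = 40320 rotationally distinct seatings.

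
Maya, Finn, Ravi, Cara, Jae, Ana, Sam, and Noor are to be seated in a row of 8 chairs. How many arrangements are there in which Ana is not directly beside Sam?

Of the 8! = 40320 arrangements, those with Ana and Sam adjacent number 2 × 7! = 10080 (treat the pair as a block with 2 internal orders).
So 40320 − 10080 = 30240 arrangements keep them apart.

30240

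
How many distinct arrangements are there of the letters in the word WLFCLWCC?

1680

WLFCLWCC has 8 letters with C appearing 3 times, L appearing twice, and W appearing twice.
Dividing 8! = 40320 by 3!·2!·2! = 24 for the repeated letters gives 1680.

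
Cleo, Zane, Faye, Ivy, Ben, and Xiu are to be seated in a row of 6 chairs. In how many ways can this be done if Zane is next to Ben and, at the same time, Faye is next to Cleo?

96

Treat {Zane,Ben} as one block (2 orders) and {Faye,Cleo} as another (2 orders).
That leaves 4 units to arrange: 2 × 2 × 4! = 4 × 24 = 96.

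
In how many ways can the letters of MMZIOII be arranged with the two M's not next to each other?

300

There are 7!/(3!·2!) = 420 arrangements of MMZIOII in total.
Arrangements with the M's together: treat MM as one letter, giving (6)!/(3!) = 120.
Hence 420 − 120 = 300.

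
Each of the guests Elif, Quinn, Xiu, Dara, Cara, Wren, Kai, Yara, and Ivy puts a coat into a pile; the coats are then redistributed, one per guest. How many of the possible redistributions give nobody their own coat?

133496

Count assignments avoiding every fixed point. For any j of the 9 guests fixed to their own coat, the other 9−j can be arranged in (9−j)! ways.
By inclusion–exclusion this is Σ_{j=0}^{9} (−1)^j C(9,j)·(9−j)!.
Computing: 362880 − 362880 + 181440 − 60480 + 15120 − 3024 + 504 − 72 + 9 − 1 = 133496.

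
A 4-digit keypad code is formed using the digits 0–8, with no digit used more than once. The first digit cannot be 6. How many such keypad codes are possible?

2688

The first digit has 9−1 = 8 choices (anything except 6).
The remaining 3 digits are filled from the other 8 symbols without repetition: 8 × 7 × 6 = 336.
Total: 8 × 336 = 2688.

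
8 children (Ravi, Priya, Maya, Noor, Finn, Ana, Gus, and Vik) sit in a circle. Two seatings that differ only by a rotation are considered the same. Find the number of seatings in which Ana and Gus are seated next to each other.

Glue Ana and Gus into a block (2 internal orders). Seating 7 units around a circle gives (6)! arrangements.
So 2 × (6)! = 2 × 720 = 1440.

1440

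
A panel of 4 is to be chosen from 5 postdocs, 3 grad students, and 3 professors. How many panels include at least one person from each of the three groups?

Unrestricted: C(11,4) = 330 ways to pick any 4 of the 11.
Subtract selections that omit an entire group: no postdocs → C(6,4) = 15; no grad students → C(8,4) = 70; no professors → C(8,4) = 70.
Add back selections omitting two groups (i.e. drawn from a single group): C(5,4) + C(3,4) + C(3,4) = 5.
By inclusion–exclusion: 330 − 155 + 5 = 180.

180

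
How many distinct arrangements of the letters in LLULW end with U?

4

With the last slot taken by U, it remains to arrange the other 4 letters (LLLW).
Those 4 letters have L appearing 3 times, giving (4)!/(3!) = 4.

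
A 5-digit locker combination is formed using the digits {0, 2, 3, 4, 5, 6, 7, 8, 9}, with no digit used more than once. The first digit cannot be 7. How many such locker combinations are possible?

The first digit has 9−1 = 8 choices (anything except 7).
The remaining 4 digits are filled from the other 8 symbols without repetition: 8 × 7 × 6 × 5 = 1680.
Total: 8 × 1680 = 13440.

13440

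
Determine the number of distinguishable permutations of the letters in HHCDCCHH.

280

HHCDCCHH has 8 letters with C appearing 3 times and H appearing 4 times.
The number of distinct arrangements is 8!/(4!·3!) = 40320/144 = 280.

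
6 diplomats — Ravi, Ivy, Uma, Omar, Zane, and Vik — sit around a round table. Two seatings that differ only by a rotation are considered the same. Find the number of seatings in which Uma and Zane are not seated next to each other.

72

All circular seatings of 6 people number (5)! = 120.
Seatings with Uma beside Zane: treat them as a block with 2 internal orders, giving 2 × (4)! = 48.
Subtracting, 120 − 48 = 72.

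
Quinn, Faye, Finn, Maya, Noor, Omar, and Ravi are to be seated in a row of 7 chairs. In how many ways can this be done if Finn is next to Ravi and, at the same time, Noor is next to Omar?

Treat {Finn,Ravi} as one block (2 orders) and {Noor,Omar} as another (2 orders).
That leaves 5 units to arrange: 2 × 2 × 5! = 4 × 120 = 480.

480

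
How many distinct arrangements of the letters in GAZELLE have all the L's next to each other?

360

Treat the 2 copies of L as a single block. The multiset to arrange is then {LL, A, E, E, G, Z}, 6 items in all.
That gives (6)!/(2!) = 360 arrangements.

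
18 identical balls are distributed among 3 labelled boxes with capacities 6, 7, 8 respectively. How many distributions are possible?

10

By stars and bars, unrestricted non-negative solutions to x_1+…+x_3 = 18 number C(18+2,2) = 190.
Subtract solutions that violate a single cap (substitute x_i' = x_i − (cap_i+1)): x_1 ≥ 7 gives C(13,2) = 78; x_2 ≥ 8 gives C(12,2) = 66; x_3 ≥ 9 gives C(11,2) = 55. Together 199.
Add back pairs where two caps are both exceeded: 10 + 6 + 3 = 19.
By inclusion–exclusion the count is 190 − 199 + 19 = 10.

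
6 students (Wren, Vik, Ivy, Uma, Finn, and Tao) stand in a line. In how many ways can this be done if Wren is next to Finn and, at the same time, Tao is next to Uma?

96

Treat {Wren,Finn} as one block (2 orders) and {Tao,Uma} as another (2 orders).
That leaves 4 units to arrange: 2 × 2 × 4! = 4 × 24 = 96.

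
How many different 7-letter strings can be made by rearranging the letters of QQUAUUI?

Letter multiplicities in QQUAUUI: A×1, I×1, Q×2, U×3.
So there are 7! / (3!·2!) = 420 distinguishable arrangements.

420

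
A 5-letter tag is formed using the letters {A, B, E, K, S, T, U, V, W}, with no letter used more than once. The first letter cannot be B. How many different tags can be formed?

The first letter has 9−1 = 8 choices (anything except B).
The remaining 4 letters are filled from the other 8 symbols without repetition: 8 × 7 × 6 × 5 = 1680.
Total: 8 × 1680 = 13440.

13440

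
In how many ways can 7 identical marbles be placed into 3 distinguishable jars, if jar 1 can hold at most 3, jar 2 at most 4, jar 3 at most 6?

19

Without the upper bounds there are C(9,2) = 36 ways to split 7 among 3 jars.
Subtract solutions that violate a single cap (substitute x_i' = x_i − (cap_i+1)): x_1 ≥ 4 gives C(5,2) = 10; x_2 ≥ 5 gives C(4,2) = 6; x_3 ≥ 7 gives C(2,2) = 1. Together 17.
No two caps can be exceeded simultaneously, so the pair terms are all 0.
By inclusion–exclusion the count is 36 − 17 + 0 = 19.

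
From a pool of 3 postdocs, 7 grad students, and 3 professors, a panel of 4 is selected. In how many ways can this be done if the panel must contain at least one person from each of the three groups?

315

With no constraint there are C(13,4) = 715 possible selections.
Selections missing a whole group: no postdocs → C(10,4) = 210; no grad students → C(6,4) = 15; no professors → C(10,4) = 210.
Add back selections omitting two groups (i.e. drawn from a single group): C(3,4) + C(7,4) + C(3,4) = 35.
By inclusion–exclusion: 715 − 435 + 35 = 315.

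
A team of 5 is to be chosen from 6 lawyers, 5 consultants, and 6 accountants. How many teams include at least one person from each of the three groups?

With no constraint there are C(17,5) = 6188 possible selections.
Subtract selections that omit an entire group: no lawyers → C(11,5) = 462; no consultants → C(12,5) = 792; no accountants → C(11,5) = 462.
Add back selections omitting two groups (i.e. drawn from a single group): C(6,5) + C(5,5) + C(6,5) = 13.
By inclusion–exclusion: 6188 − 1716 + 13 = 4485.

4485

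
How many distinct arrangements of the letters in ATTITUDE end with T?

2520

With the last slot taken by T, it remains to arrange the other 7 letters (ATITUDE).
Those 7 letters have T appearing twice, giving (7)!/(2!) = 2520.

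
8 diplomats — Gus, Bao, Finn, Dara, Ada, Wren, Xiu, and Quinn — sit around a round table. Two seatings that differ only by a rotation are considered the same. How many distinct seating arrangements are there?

5040

Fix one person's seat to break rotational symmetry; the remaining 7 people can be arranged in (7)! = 5040 ways.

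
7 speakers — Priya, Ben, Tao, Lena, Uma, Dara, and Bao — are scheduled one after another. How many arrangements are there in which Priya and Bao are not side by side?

There are 7! = 5040 arrangements in all. If Priya and Bao are adjacent, merging them into one block gives 2·(6)! = 1440 arrangements.
Complementary counting: 5040 − 1440 = 3600.

3600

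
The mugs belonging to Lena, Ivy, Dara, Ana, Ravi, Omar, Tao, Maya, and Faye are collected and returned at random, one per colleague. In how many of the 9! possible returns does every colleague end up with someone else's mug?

133496

This is the derangement count D_9: permutations of 9 items with no fixed point.
By inclusion–exclusion this is Σ_{j=0}^{9} (−1)^j C(9,j)·(9−j)!.
Computing: 362880 − 362880 + 181440 − 60480 + 15120 − 3024 + 504 − 72 + 9 − 1 = 133496.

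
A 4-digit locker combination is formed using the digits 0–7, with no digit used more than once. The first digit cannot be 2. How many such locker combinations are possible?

The first digit has 8−1 = 7 choices (anything except 2).
The remaining 3 digits are filled from the other 7 symbols without repetition: 7 × 6 × 5 = 210.
Total: 7 × 210 = 1470.

1470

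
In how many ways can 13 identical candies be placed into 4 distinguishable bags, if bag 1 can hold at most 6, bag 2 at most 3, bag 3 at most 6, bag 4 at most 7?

140

By stars and bars, unrestricted non-negative solutions to x_1+…+x_4 = 13 number C(13+3,3) = 560.
Subtract solutions that violate a single cap (substitute x_i' = x_i − (cap_i+1)): x_1 ≥ 7 gives C(9,3) = 84; x_2 ≥ 4 gives C(12,3) = 220; x_3 ≥ 7 gives C(9,3) = 84; x_4 ≥ 8 gives C(8,3) = 56. Together 444.
Add back pairs where two caps are both exceeded: 10 + 0 + 0 + 10 + 4 + 0 = 24.
By inclusion–exclusion the count is 560 − 444 + 24 = 140.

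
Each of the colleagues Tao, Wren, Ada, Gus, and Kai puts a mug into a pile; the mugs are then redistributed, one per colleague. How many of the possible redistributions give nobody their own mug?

Let Aᵢ be the assignments in which colleague i gets their own mug. We want the size of the complement of A₁∪…∪A_5.
By inclusion–exclusion this is Σ_{j=0}^{5} (−1)^j C(5,j)·(5−j)!.
Computing: 120 − 120 + 60 − 20 + 5 − 1 = 44.

44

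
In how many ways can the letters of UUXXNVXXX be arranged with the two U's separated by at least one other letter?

1176

Total arrangements of UUXXNVXXX: 9!/(5!·2!) = 1512.
If the two U's are adjacent, glue them into one block, leaving 8 items to arrange: (8)!/(5!) = 336 ways.
Subtracting, 1512 − 336 = 1176 arrangements keep the U's apart.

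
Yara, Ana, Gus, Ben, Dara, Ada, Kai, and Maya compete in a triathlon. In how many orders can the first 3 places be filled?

There are 8 choices for 1st place, 7 for 2nd, and 6 for 3rd.
That gives 8 × 7 × 6 = 336.

336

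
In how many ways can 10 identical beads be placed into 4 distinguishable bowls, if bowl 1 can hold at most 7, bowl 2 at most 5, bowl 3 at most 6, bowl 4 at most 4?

165

By stars and bars, unrestricted non-negative solutions to x_1+…+x_4 = 10 number C(10+3,3) = 286.
Subtract solutions that violate a single cap (substitute x_i' = x_i − (cap_i+1)): x_1 ≥ 8 gives C(5,3) = 10; x_2 ≥ 6 gives C(7,3) = 35; x_3 ≥ 7 gives C(6,3) = 20; x_4 ≥ 5 gives C(8,3) = 56. Together 121.
No two caps can be exceeded simultaneously, so the pair terms are all 0.
By inclusion–exclusion the count is 286 − 121 + 0 = 165.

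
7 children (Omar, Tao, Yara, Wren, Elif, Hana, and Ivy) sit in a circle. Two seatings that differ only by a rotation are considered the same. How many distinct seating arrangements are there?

720

Around a circle, 7 distinct people have 7!/7 = (6)! = 720 rotationally distinct seatings.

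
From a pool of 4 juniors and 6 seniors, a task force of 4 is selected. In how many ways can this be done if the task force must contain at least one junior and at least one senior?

194

With no constraint there are C(10,4) = 210 possible selections.
Subtract selections that omit an entire group: no juniors → C(6,4) = 15; no seniors → C(4,4) = 1.
Both groups omitted at once is impossible, so 210 − 16 = 194.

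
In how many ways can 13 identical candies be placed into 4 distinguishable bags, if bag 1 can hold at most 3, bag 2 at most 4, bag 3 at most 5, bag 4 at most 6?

Without the upper bounds there are C(16,3) = 560 ways to split 13 among 4 bags.
Subtract solutions that violate a single cap (substitute x_i' = x_i − (cap_i+1)): x_1 ≥ 4 gives C(12,3) = 220; x_2 ≥ 5 gives C(11,3) = 165; x_3 ≥ 6 gives C(10,3) = 120; x_4 ≥ 7 gives C(9,3) = 84. Together 589.
Add back pairs where two caps are both exceeded: 35 + 20 + 10 + 10 + 4 + 1 = 80.
By inclusion–exclusion the count is 560 − 589 + 80 = 51.

51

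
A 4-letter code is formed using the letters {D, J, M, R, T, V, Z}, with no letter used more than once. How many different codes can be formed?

840

Choose and order 4 of the 7 symbols: the first letter has 7 options, the next 6, then 5, 4.
That product is 7 × 6 × 5 × 4 = 840.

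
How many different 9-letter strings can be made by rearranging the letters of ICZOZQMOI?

ICZOZQMOI has 9 letters with I appearing twice, O appearing twice, and Z appearing twice.
The number of distinct arrangements is 9!/(2!·2!·2!) = 362880/8 = 45360.

45360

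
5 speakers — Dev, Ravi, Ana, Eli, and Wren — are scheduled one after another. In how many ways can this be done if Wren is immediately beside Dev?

48

Place the 3 others and the Wren-Dev pair as 4 objects in a line; the pair has 2 internal arrangements.
That gives 2 × 4! = 2 × 24 = 48.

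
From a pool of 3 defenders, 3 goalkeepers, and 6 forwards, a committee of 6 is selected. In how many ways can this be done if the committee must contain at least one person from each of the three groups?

756

With no constraint there are C(12,6) = 924 possible selections.
Selections missing a whole group: no defenders → C(9,6) = 84; no goalkeepers → C(9,6) = 84; no forwards → C(6,6) = 1.
Add back selections omitting two groups (i.e. drawn from a single group): C(3,6) + C(3,6) + C(6,6) = 1.
By inclusion–exclusion: 924 − 169 + 1 = 756.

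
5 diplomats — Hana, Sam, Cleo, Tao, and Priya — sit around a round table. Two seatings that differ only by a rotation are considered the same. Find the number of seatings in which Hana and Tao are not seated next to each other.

Without the restriction there are (4)! = 24 seatings.
Those with Hana next to Tao: fuse the pair into one unit and seat 4 units around a circle — 2·(3)! = 12.
Subtracting, 24 − 12 = 12.

12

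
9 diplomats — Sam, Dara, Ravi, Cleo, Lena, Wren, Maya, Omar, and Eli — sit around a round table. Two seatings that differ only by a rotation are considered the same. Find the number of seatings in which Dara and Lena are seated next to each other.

Glue Dara and Lena into a block (2 internal orders). Seating 8 units around a circle gives (7)! arrangements.
So 2 × (7)! = 2 × 5040 = 10080.

10080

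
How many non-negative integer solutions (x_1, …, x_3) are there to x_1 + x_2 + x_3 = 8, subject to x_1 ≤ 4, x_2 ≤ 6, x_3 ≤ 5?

Without the upper bounds there are C(10,2) = 45 ways to split 8 among 3 variables.
Subtract solutions that violate a single cap (substitute x_i' = x_i − (cap_i+1)): x_1 ≥ 5 gives C(5,2) = 10; x_2 ≥ 7 gives C(3,2) = 3; x_3 ≥ 6 gives C(4,2) = 6. Together 19.
No two caps can be exceeded simultaneously, so the pair terms are all 0.
By inclusion–exclusion the count is 45 − 19 + 0 = 26.

26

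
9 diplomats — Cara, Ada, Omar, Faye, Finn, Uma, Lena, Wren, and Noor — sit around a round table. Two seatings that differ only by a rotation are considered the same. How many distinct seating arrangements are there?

Seat Cara anywhere (absorbing the rotational symmetry), then permute the other 8: (8)! = 40320.

40320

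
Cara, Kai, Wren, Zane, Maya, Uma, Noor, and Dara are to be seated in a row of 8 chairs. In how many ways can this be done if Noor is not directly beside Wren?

There are 8! = 40320 arrangements in all. If Noor and Wren are adjacent, merging them into one block gives 2·(7)! = 10080 arrangements.
So 40320 − 10080 = 30240 arrangements keep them apart.

30240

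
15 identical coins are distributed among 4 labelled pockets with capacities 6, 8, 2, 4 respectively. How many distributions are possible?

45

Ignoring the caps, the number of non-negative solutions to x_1+…+x_4 = 15 is C(18,3) = 816.
Subtract solutions that violate a single cap (substitute x_i' = x_i − (cap_i+1)): x_1 ≥ 7 gives C(11,3) = 165; x_2 ≥ 9 gives C(9,3) = 84; x_3 ≥ 3 gives C(15,3) = 455; x_4 ≥ 5 gives C(13,3) = 286. Together 990.
Add back pairs where two caps are both exceeded: 0 + 56 + 20 + 20 + 4 + 120 = 220.
Subtract triples: 0 + 0 + 1 + 0 = 1.
By inclusion–exclusion the count is 816 − 990 + 220 − 1 = 45.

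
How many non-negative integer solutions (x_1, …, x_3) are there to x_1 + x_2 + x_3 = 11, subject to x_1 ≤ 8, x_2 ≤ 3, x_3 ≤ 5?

18

Without the upper bounds there are C(13,2) = 78 ways to split 11 among 3 variables.
Subtract solutions that violate a single cap (substitute x_i' = x_i − (cap_i+1)): x_1 ≥ 9 gives C(4,2) = 6; x_2 ≥ 4 gives C(9,2) = 36; x_3 ≥ 6 gives C(7,2) = 21. Together 63.
Add back pairs where two caps are both exceeded: 0 + 0 + 3 = 3.
By inclusion–exclusion the count is 78 − 63 + 3 = 18.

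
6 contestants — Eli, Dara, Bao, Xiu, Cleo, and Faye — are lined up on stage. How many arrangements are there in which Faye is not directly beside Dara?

480

There are 6! = 720 arrangements in all. If Faye and Dara are adjacent, merging them into one block gives 2·(5)! = 240 arrangements.
So 720 − 240 = 480 arrangements keep them apart.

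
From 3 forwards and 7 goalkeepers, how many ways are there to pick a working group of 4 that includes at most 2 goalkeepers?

70

Split by how many goalkeepers are chosen (0 through 2).
Sum: C(7,0)·C(3,4) + C(7,1)·C(3,3) + C(7,2)·C(3,2) = 0 + 7 + 63 = 70.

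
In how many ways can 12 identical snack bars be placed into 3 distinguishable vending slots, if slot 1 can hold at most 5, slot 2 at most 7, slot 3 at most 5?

21

Without the upper bounds there are C(14,2) = 91 ways to split 12 among 3 vending slots.
Subtract solutions that violate a single cap (substitute x_i' = x_i − (cap_i+1)): x_1 ≥ 6 gives C(8,2) = 28; x_2 ≥ 8 gives C(6,2) = 15; x_3 ≥ 6 gives C(8,2) = 28. Together 71.
Add back pairs where two caps are both exceeded: 0 + 1 + 0 = 1.
By inclusion–exclusion the count is 91 − 71 + 1 = 21.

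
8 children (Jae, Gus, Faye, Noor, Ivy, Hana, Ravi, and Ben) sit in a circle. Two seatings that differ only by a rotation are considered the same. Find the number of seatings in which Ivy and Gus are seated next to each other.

Treat {Ivy, Gus} as one unit (2 internal orders) and seat the resulting 7 units around the table: (6)! circular arrangements.
So 2 × (6)! = 2 × 720 = 1440.

1440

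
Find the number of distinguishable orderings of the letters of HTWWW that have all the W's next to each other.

6

Treat the 3 copies of W as a single block. The multiset to arrange is then {WWW, H, T}, 3 items in all.
All 3 items are distinct, so there are (3)! = 6 arrangements.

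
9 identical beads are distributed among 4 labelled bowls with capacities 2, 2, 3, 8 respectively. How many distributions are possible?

Ignoring the caps, the number of non-negative solutions to x_1+…+x_4 = 9 is C(12,3) = 220.
Subtract solutions that violate a single cap (substitute x_i' = x_i − (cap_i+1)): x_1 ≥ 3 gives C(9,3) = 84; x_2 ≥ 3 gives C(9,3) = 84; x_3 ≥ 4 gives C(8,3) = 56; x_4 ≥ 9 gives C(3,3) = 1. Together 225.
Add back pairs where two caps are both exceeded: 20 + 10 + 0 + 10 + 0 + 0 = 40.
By inclusion–exclusion the count is 220 − 225 + 40 = 35.

35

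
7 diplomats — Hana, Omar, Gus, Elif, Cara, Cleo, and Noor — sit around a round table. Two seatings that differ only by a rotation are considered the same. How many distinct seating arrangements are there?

720

Around a circle, 7 distinct people have 7!/7 = (6)! = 720 rotationally distinct seatings.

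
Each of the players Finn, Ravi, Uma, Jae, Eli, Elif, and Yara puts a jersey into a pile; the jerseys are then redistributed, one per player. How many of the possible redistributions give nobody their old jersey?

Let Aᵢ be the assignments in which player i gets their old jersey. We want the size of the complement of A₁∪…∪A_7.
By inclusion–exclusion this is Σ_{j=0}^{7} (−1)^j C(7,j)·(7−j)!.
Computing: 5040 − 5040 + 2520 − 840 + 210 − 42 + 7 − 1 = 1854.

1854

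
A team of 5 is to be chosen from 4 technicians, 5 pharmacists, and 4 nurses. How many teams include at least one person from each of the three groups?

Total 5-person selections from all 13: C(13,5) = 1287.
Selections missing a whole group: no technicians → C(9,5) = 126; no pharmacists → C(8,5) = 56; no nurses → C(9,5) = 126.
Add back selections omitting two groups (i.e. drawn from a single group): C(4,5) + C(5,5) + C(4,5) = 1.
By inclusion–exclusion: 1287 − 308 + 1 = 980.

980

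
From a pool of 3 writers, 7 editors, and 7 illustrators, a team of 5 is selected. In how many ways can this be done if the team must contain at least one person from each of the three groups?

3724

Unrestricted: C(17,5) = 6188 ways to pick any 5 of the 17.
Selections missing a whole group: no writers → C(14,5) = 2002; no editors → C(10,5) = 252; no illustrators → C(10,5) = 252.
Add back selections omitting two groups (i.e. drawn from a single group): C(3,5) + C(7,5) + C(7,5) = 42.
By inclusion–exclusion: 6188 − 2506 + 42 = 3724.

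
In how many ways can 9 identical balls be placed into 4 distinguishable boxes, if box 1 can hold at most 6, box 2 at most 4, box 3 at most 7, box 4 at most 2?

91

Without the upper bounds there are C(12,3) = 220 ways to split 9 among 4 boxes.
Subtract solutions that violate a single cap (substitute x_i' = x_i − (cap_i+1)): x_1 ≥ 7 gives C(5,3) = 10; x_2 ≥ 5 gives C(7,3) = 35; x_3 ≥ 8 gives C(4,3) = 4; x_4 ≥ 3 gives C(9,3) = 84. Together 133.
Add back pairs where two caps are both exceeded: 0 + 0 + 0 + 0 + 4 + 0 = 4.
By inclusion–exclusion the count is 220 − 133 + 4 = 91.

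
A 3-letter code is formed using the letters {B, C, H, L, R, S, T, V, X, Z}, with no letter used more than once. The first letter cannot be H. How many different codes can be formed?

648

The first letter has 10−1 = 9 choices (anything except H).
The remaining 2 letters are filled from the other 9 symbols without repetition: 9 × 8 = 72.
Total: 9 × 72 = 648.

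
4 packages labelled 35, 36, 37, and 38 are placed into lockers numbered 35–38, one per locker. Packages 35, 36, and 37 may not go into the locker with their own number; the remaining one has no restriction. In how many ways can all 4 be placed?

Let Aᵢ (for i ∈ {35, 36, 37}) be the placements that put package i in its forbidden locker. Any j of these fix j positions, leaving (4−j)! ways to fill the rest, and there are C(3,j) ways to pick which j.
By inclusion–exclusion, the number of valid placements is Σ_{j=0}^{3} (−1)^j C(3,j)·(4−j)!.
Computing: 24 − 18 + 6 − 1 = 11.

11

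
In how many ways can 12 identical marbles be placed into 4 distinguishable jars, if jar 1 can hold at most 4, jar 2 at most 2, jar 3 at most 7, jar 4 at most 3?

By stars and bars, unrestricted non-negative solutions to x_1+…+x_4 = 12 number C(12+3,3) = 455.
Subtract solutions that violate a single cap (substitute x_i' = x_i − (cap_i+1)): x_1 ≥ 5 gives C(10,3) = 120; x_2 ≥ 3 gives C(12,3) = 220; x_3 ≥ 8 gives C(7,3) = 35; x_4 ≥ 4 gives C(11,3) = 165. Together 540.
Add back pairs where two caps are both exceeded: 35 + 0 + 20 + 4 + 56 + 1 = 116.
Subtract triples: 0 + 1 + 0 + 0 = 1.
By inclusion–exclusion the count is 455 − 540 + 116 − 1 = 30.

30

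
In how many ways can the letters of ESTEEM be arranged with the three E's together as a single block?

Treat the 3 copies of E as a single block. The multiset to arrange is then {EEE, M, S, T}, 4 items in all.
All 4 items are distinct, so there are (4)! = 24 arrangements.

24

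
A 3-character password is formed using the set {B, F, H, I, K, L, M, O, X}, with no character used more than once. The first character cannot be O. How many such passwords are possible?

448

The first character has 9−1 = 8 choices (anything except O).
The remaining 2 characters are filled from the other 8 symbols without repetition: 8 × 7 = 56.
Total: 8 × 56 = 448.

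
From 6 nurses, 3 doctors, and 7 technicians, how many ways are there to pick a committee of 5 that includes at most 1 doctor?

3432

Split by how many doctors are chosen (0 through 1).
Sum: C(3,0)·C(13,5) + C(3,1)·C(13,4) = 1287 + 2145 = 3432.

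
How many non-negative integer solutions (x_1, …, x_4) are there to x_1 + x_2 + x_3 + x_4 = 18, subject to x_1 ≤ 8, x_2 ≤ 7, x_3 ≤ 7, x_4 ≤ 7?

Without the upper bounds there are C(21,3) = 1330 ways to split 18 among 4 variables.
Subtract solutions that violate a single cap (substitute x_i' = x_i − (cap_i+1)): x_1 ≥ 9 gives C(12,3) = 220; x_2 ≥ 8 gives C(13,3) = 286; x_3 ≥ 8 gives C(13,3) = 286; x_4 ≥ 8 gives C(13,3) = 286. Together 1078.
Add back pairs where two caps are both exceeded: 4 + 4 + 4 + 10 + 10 + 10 = 42.
By inclusion–exclusion the count is 1330 − 1078 + 42 = 294.

294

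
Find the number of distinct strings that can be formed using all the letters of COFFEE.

COFFEE has 6 letters with E appearing twice and F appearing twice.
Dividing 6! = 720 by 2!·2! = 4 for the repeated letters gives 180.

180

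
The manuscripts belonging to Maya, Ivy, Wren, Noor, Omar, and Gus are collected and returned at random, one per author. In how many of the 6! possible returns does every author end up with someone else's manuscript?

265

Let Aᵢ be the assignments in which author i gets their own manuscript. We want the size of the complement of A₁∪…∪A_6.
By inclusion–exclusion this is Σ_{j=0}^{6} (−1)^j C(6,j)·(6−j)!.
Computing: 720 − 720 + 360 − 120 + 30 − 6 + 1 = 265.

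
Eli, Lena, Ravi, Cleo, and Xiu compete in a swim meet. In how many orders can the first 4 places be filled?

There are 5 choices for 1st place, 4 for 2nd, and so on down to 2 for position 4.
That gives 5 × 4 × 3 × 2 = 120.

120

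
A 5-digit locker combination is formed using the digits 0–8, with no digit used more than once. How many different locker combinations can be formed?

15120

Choose and order 5 of the 9 symbols: the first digit has 9 options, the next 8, and so on down to 5.
That product is 9 × 8 × 7 × 6 × 5 = 15120.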